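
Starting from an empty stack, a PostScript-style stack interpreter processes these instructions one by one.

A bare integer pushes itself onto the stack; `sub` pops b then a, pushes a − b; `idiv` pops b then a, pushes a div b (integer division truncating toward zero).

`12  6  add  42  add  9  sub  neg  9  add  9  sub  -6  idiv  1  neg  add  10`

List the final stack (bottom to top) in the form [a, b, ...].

12   → [12]
6    → [12, 6]
add  → [18]
42   → [18, 42]
add  → [60]
9    → [60, 9]
sub  → [51]
neg  → [-51]
9    → [-51, 9]
add  → [-42]
9    → [-42, 9]
sub  → [-51]
-6   → [-51, -6]
idiv → [8]
1    → [8, 1]
neg  → [8, -1]
add  → [7]
10   → [7, 10]

[7, 10]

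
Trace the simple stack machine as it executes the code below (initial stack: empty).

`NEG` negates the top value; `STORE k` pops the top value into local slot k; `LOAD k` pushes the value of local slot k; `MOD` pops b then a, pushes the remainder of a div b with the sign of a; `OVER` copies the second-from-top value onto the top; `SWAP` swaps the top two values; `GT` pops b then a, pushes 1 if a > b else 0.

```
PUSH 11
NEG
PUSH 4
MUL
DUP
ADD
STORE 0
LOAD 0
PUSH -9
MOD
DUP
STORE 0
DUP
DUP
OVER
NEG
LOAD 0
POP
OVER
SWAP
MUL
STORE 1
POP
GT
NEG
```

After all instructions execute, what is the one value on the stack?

PUSH 11 → [11]
NEG     → [-11]
PUSH 4  → [-11, 4]
MUL     → [-44]
DUP     → [-44, -44]
ADD     → [-88]
STORE 0 → []
LOAD 0  → [-88]
PUSH -9 → [-88, -9]
MOD     → [-7]
DUP     → [-7, -7]
STORE 0 → [-7]
DUP     → [-7, -7]
DUP     → [-7, -7, -7]
OVER    → [-7, -7, -7, -7]
NEG     → [-7, -7, -7, 7]
LOAD 0  → [-7, -7, -7, 7, -7]
POP     → [-7, -7, -7, 7]
OVER    → [-7, -7, -7, 7, -7]
SWAP    → [-7, -7, -7, -7, 7]
MUL     → [-7, -7, -7, -49]
STORE 1 → [-7, -7, -7]
POP     → [-7, -7]
GT      → [0]
NEG     → [0]

0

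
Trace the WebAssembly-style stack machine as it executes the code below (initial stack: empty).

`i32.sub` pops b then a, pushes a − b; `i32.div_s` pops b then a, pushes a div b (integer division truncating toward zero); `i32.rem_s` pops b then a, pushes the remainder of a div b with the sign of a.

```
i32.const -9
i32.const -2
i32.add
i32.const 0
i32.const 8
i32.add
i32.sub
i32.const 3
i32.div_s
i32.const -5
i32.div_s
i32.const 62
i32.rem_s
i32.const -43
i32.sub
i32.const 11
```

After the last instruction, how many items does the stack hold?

i32.const -9  -> -9
i32.const -2  -> -9 -2
i32.add       -> -11
i32.const 0   -> -11 0
i32.const 8   -> -11 0 8
i32.add       -> -11 8
i32.sub       -> -19
i32.const 3   -> -19 3
i32.div_s     -> -6
i32.const -5  -> -6 -5
i32.div_s     -> 1
i32.const 62  -> 1 62
i32.rem_s     -> 1
i32.const -43 -> 1 -43
i32.sub       -> 44
i32.const 11  -> 44 11

2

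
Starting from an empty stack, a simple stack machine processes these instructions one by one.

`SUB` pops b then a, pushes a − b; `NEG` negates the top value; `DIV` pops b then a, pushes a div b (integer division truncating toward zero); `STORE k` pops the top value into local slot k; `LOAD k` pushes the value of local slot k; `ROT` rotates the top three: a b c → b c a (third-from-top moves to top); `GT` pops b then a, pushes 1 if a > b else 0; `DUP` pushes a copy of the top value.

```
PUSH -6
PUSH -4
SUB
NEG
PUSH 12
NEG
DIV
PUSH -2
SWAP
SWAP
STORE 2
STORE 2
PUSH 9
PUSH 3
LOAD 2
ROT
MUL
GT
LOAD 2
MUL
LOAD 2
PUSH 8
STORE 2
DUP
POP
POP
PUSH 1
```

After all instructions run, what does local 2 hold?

PUSH -6  [-6]
PUSH -4  [-6, -4]
SUB      [-2]
NEG      [2]
PUSH 12  [2, 12]
NEG      [2, -12]
DIV      [0]
PUSH -2  [0, -2]
SWAP     [-2, 0]
SWAP     [0, -2]
STORE 2  [0]
STORE 2  []
PUSH 9   [9]
PUSH 3   [9, 3]
LOAD 2   [9, 3, 0]
ROT      [3, 0, 9]
MUL      [3, 0]
GT       [1]
LOAD 2   [1, 0]
MUL      [0]
LOAD 2   [0, 0]
PUSH 8   [0, 0, 8]
STORE 2  [0, 0]
DUP      [0, 0, 0]
POP      [0, 0]
POP      [0]
PUSH 1   [0, 1]

8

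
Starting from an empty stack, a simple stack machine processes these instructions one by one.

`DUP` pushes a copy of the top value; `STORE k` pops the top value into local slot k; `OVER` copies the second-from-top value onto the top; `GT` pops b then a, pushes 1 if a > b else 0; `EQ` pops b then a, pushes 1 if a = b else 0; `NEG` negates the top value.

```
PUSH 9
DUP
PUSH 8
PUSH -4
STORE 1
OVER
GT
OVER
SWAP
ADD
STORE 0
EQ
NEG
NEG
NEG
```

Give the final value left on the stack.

PUSH 9  → [9]
DUP     → [9, 9]
PUSH 8  → [9, 9, 8]
PUSH -4 → [9, 9, 8, -4]
STORE 1 → [9, 9, 8]
OVER    → [9, 9, 8, 9]
GT      → [9, 9, 0]
OVER    → [9, 9, 0, 9]
SWAP    → [9, 9, 9, 0]
ADD     → [9, 9, 9]
STORE 0 → [9, 9]
EQ      → [1]
NEG     → [-1]
NEG     → [1]
NEG     → [-1]

-1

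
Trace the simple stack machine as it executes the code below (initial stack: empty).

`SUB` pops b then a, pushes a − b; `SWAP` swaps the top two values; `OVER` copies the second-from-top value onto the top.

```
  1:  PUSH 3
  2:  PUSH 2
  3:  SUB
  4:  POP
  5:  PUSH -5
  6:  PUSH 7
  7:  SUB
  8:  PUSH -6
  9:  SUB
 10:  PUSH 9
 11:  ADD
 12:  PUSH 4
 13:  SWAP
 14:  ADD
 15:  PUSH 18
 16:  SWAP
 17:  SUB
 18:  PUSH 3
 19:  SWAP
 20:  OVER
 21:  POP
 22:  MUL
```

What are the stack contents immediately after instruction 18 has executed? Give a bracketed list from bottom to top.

[11, 3]

PUSH 3   [3]
PUSH 2   [3, 2]
SUB      [1]
POP      []
PUSH -5  [-5]
PUSH 7   [-5, 7]
SUB      [-12]
PUSH -6  [-12, -6]
SUB      [-6]
PUSH 9   [-6, 9]
ADD      [3]
PUSH 4   [3, 4]
SWAP     [4, 3]
ADD      [7]
PUSH 18  [7, 18]
SWAP     [18, 7]
SUB      [11]
PUSH 3   [11, 3]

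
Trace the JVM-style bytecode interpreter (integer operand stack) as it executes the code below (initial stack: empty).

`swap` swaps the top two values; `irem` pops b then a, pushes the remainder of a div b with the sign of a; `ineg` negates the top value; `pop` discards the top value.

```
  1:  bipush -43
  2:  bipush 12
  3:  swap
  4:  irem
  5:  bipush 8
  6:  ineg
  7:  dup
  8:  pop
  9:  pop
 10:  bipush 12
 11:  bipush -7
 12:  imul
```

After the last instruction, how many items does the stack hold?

2

bipush -43  [-43]
bipush 12   [-43, 12]
swap        [12, -43]
irem        [12]
bipush 8    [12, 8]
ineg        [12, -8]
dup         [12, -8, -8]
pop         [12, -8]
pop         [12]
bipush 12   [12, 12]
bipush -7   [12, 12, -7]
imul        [12, -84]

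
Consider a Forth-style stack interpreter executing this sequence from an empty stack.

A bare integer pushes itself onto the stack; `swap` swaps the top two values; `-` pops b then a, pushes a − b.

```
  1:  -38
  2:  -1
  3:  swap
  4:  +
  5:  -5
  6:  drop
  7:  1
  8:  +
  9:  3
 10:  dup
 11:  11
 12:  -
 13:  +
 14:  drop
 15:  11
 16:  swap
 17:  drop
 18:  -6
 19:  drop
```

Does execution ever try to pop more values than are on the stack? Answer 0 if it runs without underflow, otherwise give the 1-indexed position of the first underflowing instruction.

0

-38  → [-38]
-1   → [-38, -1]
swap → [-1, -38]
+    → [-39]
-5   → [-39, -5]
drop → [-39]
1    → [-39, 1]
+    → [-38]
3    → [-38, 3]
dup  → [-38, 3, 3]
11   → [-38, 3, 3, 11]
-    → [-38, 3, -8]
+    → [-38, -5]
drop → [-38]
11   → [-38, 11]
swap → [11, -38]
drop → [11]
-6   → [11, -6]
drop → [11]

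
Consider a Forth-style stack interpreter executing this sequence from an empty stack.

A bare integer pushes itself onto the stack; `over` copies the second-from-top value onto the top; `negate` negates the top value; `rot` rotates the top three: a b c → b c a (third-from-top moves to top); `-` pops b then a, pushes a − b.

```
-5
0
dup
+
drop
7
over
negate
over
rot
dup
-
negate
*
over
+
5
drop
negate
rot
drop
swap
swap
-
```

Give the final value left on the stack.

-5      [-5]
0       [-5, 0]
dup     [-5, 0, 0]
+       [-5, 0]
drop    [-5]
7       [-5, 7]
over    [-5, 7, -5]
negate  [-5, 7, 5]
over    [-5, 7, 5, 7]
rot     [-5, 5, 7, 7]
dup     [-5, 5, 7, 7, 7]
-       [-5, 5, 7, 0]
negate  [-5, 5, 7, 0]
*       [-5, 5, 0]
over    [-5, 5, 0, 5]
+       [-5, 5, 5]
5       [-5, 5, 5, 5]
drop    [-5, 5, 5]
negate  [-5, 5, -5]
rot     [5, -5, -5]
drop    [5, -5]
swap    [-5, 5]
swap    [5, -5]
-       [10]

10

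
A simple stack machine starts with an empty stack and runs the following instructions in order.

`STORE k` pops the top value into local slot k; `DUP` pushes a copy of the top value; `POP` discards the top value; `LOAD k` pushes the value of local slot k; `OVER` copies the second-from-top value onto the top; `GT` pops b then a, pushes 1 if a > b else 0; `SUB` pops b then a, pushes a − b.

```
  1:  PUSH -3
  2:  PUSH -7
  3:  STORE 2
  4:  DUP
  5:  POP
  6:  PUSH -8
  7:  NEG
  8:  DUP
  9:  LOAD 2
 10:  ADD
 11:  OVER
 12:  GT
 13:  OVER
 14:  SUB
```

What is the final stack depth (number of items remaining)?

3

PUSH -3  [-3]
PUSH -7  [-3, -7]
STORE 2  [-3]
DUP      [-3, -3]
POP      [-3]
PUSH -8  [-3, -8]
NEG      [-3, 8]
DUP      [-3, 8, 8]
LOAD 2   [-3, 8, 8, -7]
ADD      [-3, 8, 1]
OVER     [-3, 8, 1, 8]
GT       [-3, 8, 0]
OVER     [-3, 8, 0, 8]
SUB      [-3, 8, -8]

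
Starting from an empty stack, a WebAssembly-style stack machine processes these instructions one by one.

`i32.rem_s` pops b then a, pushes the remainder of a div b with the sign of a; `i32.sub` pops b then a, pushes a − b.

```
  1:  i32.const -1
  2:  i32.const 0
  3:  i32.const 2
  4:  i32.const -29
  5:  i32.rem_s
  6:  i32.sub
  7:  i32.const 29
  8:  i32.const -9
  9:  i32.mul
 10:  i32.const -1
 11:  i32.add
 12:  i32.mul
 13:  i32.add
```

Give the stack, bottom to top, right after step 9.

[-1, -2, -261]

i32.const -1  -> -1
i32.const 0   -> -1 0
i32.const 2   -> -1 0 2
i32.const -29 -> -1 0 2 -29
i32.rem_s     -> -1 0 2
i32.sub       -> -1 -2
i32.const 29  -> -1 -2 29
i32.const -9  -> -1 -2 29 -9
i32.mul       -> -1 -2 -261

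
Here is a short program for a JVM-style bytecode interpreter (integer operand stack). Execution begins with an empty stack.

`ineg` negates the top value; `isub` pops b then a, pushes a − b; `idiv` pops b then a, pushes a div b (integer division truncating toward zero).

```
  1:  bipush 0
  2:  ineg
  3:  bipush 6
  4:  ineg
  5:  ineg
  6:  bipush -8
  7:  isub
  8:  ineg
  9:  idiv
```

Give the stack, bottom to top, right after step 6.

bipush 0  → [0]
ineg      → [0]
bipush 6  → [0, 6]
ineg      → [0, -6]
ineg      → [0, 6]
bipush -8 → [0, 6, -8]

[0, 6, -8]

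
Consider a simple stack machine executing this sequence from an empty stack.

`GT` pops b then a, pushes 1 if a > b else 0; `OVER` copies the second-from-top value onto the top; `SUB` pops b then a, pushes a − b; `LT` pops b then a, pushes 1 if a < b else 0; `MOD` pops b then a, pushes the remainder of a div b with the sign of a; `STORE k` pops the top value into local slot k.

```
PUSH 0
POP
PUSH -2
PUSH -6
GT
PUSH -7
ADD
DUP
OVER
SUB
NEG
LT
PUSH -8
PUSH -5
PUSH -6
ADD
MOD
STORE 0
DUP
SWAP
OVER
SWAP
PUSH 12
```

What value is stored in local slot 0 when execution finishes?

-8

PUSH 0   0
POP      (empty)
PUSH -2  -2
PUSH -6  -2 -6
GT       1
PUSH -7  1 -7
ADD      -6
DUP      -6 -6
OVER     -6 -6 -6
SUB      -6 0
NEG      -6 0
LT       1
PUSH -8  1 -8
PUSH -5  1 -8 -5
PUSH -6  1 -8 -5 -6
ADD      1 -8 -11
MOD      1 -8
STORE 0  1
DUP      1 1
SWAP     1 1
OVER     1 1 1
SWAP     1 1 1
PUSH 12  1 1 1 12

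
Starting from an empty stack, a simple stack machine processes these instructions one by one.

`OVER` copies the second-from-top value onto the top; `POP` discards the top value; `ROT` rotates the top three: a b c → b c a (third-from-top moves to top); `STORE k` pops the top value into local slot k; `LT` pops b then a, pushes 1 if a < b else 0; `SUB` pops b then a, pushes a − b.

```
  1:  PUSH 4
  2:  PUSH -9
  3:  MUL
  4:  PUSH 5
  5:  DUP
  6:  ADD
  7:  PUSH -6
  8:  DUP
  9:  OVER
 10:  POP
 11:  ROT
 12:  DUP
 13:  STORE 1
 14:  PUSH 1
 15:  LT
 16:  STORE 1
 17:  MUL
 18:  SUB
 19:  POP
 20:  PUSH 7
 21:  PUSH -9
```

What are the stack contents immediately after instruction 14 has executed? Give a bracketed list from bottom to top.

PUSH 4  : 4
PUSH -9 : 4 -9
MUL     : -36
PUSH 5  : -36 5
DUP     : -36 5 5
ADD     : -36 10
PUSH -6 : -36 10 -6
DUP     : -36 10 -6 -6
OVER    : -36 10 -6 -6 -6
POP     : -36 10 -6 -6
ROT     : -36 -6 -6 10
DUP     : -36 -6 -6 10 10
STORE 1 : -36 -6 -6 10
PUSH 1  : -36 -6 -6 10 1

[-36, -6, -6, 10, 1]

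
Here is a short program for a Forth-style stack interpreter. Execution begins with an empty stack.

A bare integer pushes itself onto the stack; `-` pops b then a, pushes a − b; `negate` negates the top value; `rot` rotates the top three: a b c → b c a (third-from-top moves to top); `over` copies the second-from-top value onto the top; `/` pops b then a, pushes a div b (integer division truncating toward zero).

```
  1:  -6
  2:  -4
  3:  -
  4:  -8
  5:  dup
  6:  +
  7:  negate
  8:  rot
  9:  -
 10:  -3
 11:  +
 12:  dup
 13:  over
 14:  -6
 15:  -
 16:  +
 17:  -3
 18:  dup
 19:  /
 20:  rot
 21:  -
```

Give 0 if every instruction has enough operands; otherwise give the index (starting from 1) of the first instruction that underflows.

-6     → [-6]
-4     → [-6, -4]
-      → [-2]
-8     → [-2, -8]
dup    → [-2, -8, -8]
+      → [-2, -16]
negate → [-2, 16]
rot  — needs 3 operands, stack has 2 → underflow

8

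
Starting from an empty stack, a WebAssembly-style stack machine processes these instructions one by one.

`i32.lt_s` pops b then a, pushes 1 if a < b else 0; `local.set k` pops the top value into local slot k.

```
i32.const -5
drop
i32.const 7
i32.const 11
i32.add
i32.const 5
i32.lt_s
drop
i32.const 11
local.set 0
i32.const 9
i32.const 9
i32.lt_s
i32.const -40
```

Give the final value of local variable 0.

11

i32.const -5   [-5]
drop           []
i32.const 7    [7]
i32.const 11   [7, 11]
i32.add        [18]
i32.const 5    [18, 5]
i32.lt_s       [0]
drop           []
i32.const 11   [11]
local.set 0    []
i32.const 9    [9]
i32.const 9    [9, 9]
i32.lt_s       [0]
i32.const -40  [0, -40]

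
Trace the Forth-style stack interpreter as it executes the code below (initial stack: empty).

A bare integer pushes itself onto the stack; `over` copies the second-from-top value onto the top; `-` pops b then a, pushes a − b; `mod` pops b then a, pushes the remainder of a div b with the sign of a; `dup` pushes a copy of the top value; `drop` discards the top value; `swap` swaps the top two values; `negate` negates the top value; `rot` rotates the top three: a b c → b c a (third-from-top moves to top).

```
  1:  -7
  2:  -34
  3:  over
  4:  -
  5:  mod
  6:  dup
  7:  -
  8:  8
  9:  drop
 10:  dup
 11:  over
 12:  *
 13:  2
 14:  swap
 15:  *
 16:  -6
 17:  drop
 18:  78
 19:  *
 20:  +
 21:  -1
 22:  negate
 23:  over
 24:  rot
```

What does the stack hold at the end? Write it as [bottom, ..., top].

-7      -7
-34     -7 -34
over    -7 -34 -7
-       -7 -27
mod     -7
dup     -7 -7
-       0
8       0 8
drop    0
dup     0 0
over    0 0 0
*       0 0
2       0 0 2
swap    0 2 0
*       0 0
-6      0 0 -6
drop    0 0
78      0 0 78
*       0 0
+       0
-1      0 -1
negate  0 1
over    0 1 0
rot     1 0 0

[1, 0, 0]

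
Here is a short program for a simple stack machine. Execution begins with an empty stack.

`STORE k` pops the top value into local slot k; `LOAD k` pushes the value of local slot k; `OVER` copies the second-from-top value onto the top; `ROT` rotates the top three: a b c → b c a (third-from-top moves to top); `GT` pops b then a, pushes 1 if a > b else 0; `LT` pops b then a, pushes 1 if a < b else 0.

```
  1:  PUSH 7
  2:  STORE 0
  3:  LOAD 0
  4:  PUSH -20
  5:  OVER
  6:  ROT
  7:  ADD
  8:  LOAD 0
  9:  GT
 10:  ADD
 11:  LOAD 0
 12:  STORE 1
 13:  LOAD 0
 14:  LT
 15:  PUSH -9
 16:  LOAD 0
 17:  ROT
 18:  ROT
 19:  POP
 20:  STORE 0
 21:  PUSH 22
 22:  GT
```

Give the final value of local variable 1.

7

PUSH 7   → 7
STORE 0  → (empty)
LOAD 0   → 7
PUSH -20 → 7 -20
OVER     → 7 -20 7
ROT      → -20 7 7
ADD      → -20 14
LOAD 0   → -20 14 7
GT       → -20 1
ADD      → -19
LOAD 0   → -19 7
STORE 1  → -19
LOAD 0   → -19 7
LT       → 1
PUSH -9  → 1 -9
LOAD 0   → 1 -9 7
ROT      → -9 7 1
ROT      → 7 1 -9
POP      → 7 1
STORE 0  → 7
PUSH 22  → 7 22
GT       → 0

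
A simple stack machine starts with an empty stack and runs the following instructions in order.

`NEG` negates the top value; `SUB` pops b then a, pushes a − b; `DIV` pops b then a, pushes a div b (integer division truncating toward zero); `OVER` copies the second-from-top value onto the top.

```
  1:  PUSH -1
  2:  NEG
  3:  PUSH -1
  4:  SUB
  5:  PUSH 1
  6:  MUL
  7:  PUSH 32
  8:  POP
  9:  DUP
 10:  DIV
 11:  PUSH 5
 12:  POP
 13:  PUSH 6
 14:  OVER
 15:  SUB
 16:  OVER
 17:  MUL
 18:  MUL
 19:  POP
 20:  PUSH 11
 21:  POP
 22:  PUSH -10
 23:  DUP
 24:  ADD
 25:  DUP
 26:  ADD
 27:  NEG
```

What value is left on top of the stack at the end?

PUSH -1   [-1]
NEG       [1]
PUSH -1   [1, -1]
SUB       [2]
PUSH 1    [2, 1]
MUL       [2]
PUSH 32   [2, 32]
POP       [2]
DUP       [2, 2]
DIV       [1]
PUSH 5    [1, 5]
POP       [1]
PUSH 6    [1, 6]
OVER      [1, 6, 1]
SUB       [1, 5]
OVER      [1, 5, 1]
MUL       [1, 5]
MUL       [5]
POP       []
PUSH 11   [11]
POP       []
PUSH -10  [-10]
DUP       [-10, -10]
ADD       [-20]
DUP       [-20, -20]
ADD       [-40]
NEG       [40]

40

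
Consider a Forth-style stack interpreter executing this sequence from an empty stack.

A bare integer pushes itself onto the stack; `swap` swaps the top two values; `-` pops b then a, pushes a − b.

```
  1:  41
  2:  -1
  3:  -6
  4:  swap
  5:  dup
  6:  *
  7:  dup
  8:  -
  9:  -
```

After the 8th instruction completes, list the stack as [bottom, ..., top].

[41, -6, 0]

41   → 41
-1   → 41 -1
-6   → 41 -1 -6
swap → 41 -6 -1
dup  → 41 -6 -1 -1
*    → 41 -6 1
dup  → 41 -6 1 1
-    → 41 -6 0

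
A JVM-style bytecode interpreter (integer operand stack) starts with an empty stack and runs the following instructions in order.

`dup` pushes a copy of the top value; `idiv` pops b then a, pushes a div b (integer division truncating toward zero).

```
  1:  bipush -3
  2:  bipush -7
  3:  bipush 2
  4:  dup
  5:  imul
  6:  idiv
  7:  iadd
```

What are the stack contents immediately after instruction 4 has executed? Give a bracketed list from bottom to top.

[-3, -7, 2, 2]

bipush -3 -> [-3]
bipush -7 -> [-3, -7]
bipush 2  -> [-3, -7, 2]
dup       -> [-3, -7, 2, 2]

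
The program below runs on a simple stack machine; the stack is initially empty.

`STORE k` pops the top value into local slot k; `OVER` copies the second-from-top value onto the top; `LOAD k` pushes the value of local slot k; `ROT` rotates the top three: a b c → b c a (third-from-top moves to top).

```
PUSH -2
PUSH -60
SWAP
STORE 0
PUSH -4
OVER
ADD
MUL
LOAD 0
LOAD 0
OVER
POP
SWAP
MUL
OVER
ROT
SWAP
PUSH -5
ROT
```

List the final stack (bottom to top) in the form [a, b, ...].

[4, 3840, -5, 3840]

PUSH -2   -2
PUSH -60  -2 -60
SWAP      -60 -2
STORE 0   -60
PUSH -4   -60 -4
OVER      -60 -4 -60
ADD       -60 -64
MUL       3840
LOAD 0    3840 -2
LOAD 0    3840 -2 -2
OVER      3840 -2 -2 -2
POP       3840 -2 -2
SWAP      3840 -2 -2
MUL       3840 4
OVER      3840 4 3840
ROT       4 3840 3840
SWAP      4 3840 3840
PUSH -5   4 3840 3840 -5
ROT       4 3840 -5 3840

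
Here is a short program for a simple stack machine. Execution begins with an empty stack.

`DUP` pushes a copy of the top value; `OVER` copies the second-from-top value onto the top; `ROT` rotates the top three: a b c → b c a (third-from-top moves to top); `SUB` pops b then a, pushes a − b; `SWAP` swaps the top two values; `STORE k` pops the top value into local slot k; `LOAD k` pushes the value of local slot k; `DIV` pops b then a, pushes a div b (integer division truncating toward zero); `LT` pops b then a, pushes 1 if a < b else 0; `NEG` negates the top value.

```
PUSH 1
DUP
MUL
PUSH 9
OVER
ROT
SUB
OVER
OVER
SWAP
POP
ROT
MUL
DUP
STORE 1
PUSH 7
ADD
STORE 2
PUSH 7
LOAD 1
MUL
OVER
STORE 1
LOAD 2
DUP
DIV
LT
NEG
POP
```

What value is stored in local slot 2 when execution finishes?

PUSH 1  -> [1]
DUP     -> [1, 1]
MUL     -> [1]
PUSH 9  -> [1, 9]
OVER    -> [1, 9, 1]
ROT     -> [9, 1, 1]
SUB     -> [9, 0]
OVER    -> [9, 0, 9]
OVER    -> [9, 0, 9, 0]
SWAP    -> [9, 0, 0, 9]
POP     -> [9, 0, 0]
ROT     -> [0, 0, 9]
MUL     -> [0, 0]
DUP     -> [0, 0, 0]
STORE 1 -> [0, 0]
PUSH 7  -> [0, 0, 7]
ADD     -> [0, 7]
STORE 2 -> [0]
PUSH 7  -> [0, 7]
LOAD 1  -> [0, 7, 0]
MUL     -> [0, 0]
OVER    -> [0, 0, 0]
STORE 1 -> [0, 0]
LOAD 2  -> [0, 0, 7]
DUP     -> [0, 0, 7, 7]
DIV     -> [0, 0, 1]
LT      -> [0, 1]
NEG     -> [0, -1]
POP     -> [0]

7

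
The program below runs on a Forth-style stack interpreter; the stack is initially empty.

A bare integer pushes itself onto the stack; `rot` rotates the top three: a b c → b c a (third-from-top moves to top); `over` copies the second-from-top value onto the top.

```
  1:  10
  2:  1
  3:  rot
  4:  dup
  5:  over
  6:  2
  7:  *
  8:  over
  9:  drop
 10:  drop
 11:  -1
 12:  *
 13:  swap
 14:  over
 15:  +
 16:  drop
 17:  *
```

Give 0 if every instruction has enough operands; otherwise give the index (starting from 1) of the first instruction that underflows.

3

10 → [10]
1  → [10, 1]
rot  — needs 3 operands, stack has 2 → underflow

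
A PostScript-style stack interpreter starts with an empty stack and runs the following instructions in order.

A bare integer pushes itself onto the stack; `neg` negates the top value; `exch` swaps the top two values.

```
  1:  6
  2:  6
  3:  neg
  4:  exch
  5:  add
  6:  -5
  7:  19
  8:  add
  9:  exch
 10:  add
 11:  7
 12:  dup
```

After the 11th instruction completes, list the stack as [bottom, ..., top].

[14, 7]

6     [6]
6     [6, 6]
neg   [6, -6]
exch  [-6, 6]
add   [0]
-5    [0, -5]
19    [0, -5, 19]
add   [0, 14]
exch  [14, 0]
add   [14]
7     [14, 7]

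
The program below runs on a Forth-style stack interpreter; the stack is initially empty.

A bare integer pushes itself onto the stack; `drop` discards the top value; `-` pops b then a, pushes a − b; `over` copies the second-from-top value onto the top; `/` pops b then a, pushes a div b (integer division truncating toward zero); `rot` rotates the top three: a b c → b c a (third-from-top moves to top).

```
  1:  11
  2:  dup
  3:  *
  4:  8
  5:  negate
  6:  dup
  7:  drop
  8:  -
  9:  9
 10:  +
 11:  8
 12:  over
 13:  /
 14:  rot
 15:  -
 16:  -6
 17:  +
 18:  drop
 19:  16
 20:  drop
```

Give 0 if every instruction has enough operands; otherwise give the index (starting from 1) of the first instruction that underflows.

14

11      11
dup     11 11
*       121
8       121 8
negate  121 -8
dup     121 -8 -8
drop    121 -8
-       129
9       129 9
+       138
8       138 8
over    138 8 138
/       138 0
rot  — needs 3 operands, stack has 2 → underflow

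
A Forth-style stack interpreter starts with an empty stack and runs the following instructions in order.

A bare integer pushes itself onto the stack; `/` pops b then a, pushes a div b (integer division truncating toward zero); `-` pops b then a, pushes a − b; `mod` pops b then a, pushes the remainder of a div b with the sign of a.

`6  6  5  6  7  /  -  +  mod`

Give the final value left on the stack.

6

6   : [6]
6   : [6, 6]
5   : [6, 6, 5]
6   : [6, 6, 5, 6]
7   : [6, 6, 5, 6, 7]
/   : [6, 6, 5, 0]
-   : [6, 6, 5]
+   : [6, 11]
mod : [6]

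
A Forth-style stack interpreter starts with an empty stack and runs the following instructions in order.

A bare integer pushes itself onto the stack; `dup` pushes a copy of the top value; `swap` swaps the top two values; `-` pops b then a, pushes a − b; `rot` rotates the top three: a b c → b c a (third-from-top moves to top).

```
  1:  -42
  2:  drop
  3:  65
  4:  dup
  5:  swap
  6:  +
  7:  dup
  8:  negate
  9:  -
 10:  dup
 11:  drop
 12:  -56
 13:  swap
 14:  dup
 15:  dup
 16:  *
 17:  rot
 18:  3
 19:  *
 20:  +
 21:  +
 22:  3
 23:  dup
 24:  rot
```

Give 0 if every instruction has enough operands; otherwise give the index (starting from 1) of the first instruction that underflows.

0

-42     -42
drop    (empty)
65      65
dup     65 65
swap    65 65
+       130
dup     130 130
negate  130 -130
-       260
dup     260 260
drop    260
-56     260 -56
swap    -56 260
dup     -56 260 260
dup     -56 260 260 260
*       -56 260 67600
rot     260 67600 -56
3       260 67600 -56 3
*       260 67600 -168
+       260 67432
+       67692
3       67692 3
dup     67692 3 3
rot     3 3 67692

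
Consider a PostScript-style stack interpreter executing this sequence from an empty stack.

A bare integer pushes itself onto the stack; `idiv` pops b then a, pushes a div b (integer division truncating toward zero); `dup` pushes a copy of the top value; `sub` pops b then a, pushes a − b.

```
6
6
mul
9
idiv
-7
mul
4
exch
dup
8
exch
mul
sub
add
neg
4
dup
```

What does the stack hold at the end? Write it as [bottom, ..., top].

[-200, 4, 4]

6     [6]
6     [6, 6]
mul   [36]
9     [36, 9]
idiv  [4]
-7    [4, -7]
mul   [-28]
4     [-28, 4]
exch  [4, -28]
dup   [4, -28, -28]
8     [4, -28, -28, 8]
exch  [4, -28, 8, -28]
mul   [4, -28, -224]
sub   [4, 196]
add   [200]
neg   [-200]
4     [-200, 4]
dup   [-200, 4, 4]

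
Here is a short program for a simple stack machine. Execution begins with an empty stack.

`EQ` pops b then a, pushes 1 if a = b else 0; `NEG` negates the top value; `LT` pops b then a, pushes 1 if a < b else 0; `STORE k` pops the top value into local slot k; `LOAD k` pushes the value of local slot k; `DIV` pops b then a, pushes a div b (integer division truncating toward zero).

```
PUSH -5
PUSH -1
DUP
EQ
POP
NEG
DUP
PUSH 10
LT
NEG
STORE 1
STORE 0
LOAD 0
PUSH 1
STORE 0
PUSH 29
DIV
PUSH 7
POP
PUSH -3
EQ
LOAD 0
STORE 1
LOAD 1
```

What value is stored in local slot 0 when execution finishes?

PUSH -5 -> [-5]
PUSH -1 -> [-5, -1]
DUP     -> [-5, -1, -1]
EQ      -> [-5, 1]
POP     -> [-5]
NEG     -> [5]
DUP     -> [5, 5]
PUSH 10 -> [5, 5, 10]
LT      -> [5, 1]
NEG     -> [5, -1]
STORE 1 -> [5]
STORE 0 -> []
LOAD 0  -> [5]
PUSH 1  -> [5, 1]
STORE 0 -> [5]
PUSH 29 -> [5, 29]
DIV     -> [0]
PUSH 7  -> [0, 7]
POP     -> [0]
PUSH -3 -> [0, -3]
EQ      -> [0]
LOAD 0  -> [0, 1]
STORE 1 -> [0]
LOAD 1  -> [0, 1]

1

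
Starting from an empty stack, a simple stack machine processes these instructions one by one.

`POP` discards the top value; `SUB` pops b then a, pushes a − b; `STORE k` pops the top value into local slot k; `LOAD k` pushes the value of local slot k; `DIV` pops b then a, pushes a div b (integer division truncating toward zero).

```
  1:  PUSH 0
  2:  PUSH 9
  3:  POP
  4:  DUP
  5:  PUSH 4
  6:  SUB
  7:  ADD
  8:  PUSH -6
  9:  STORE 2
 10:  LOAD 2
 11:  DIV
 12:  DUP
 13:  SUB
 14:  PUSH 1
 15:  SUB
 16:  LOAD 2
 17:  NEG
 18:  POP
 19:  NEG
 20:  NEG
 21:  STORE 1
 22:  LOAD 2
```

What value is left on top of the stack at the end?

-6

PUSH 0  → [0]
PUSH 9  → [0, 9]
POP     → [0]
DUP     → [0, 0]
PUSH 4  → [0, 0, 4]
SUB     → [0, -4]
ADD     → [-4]
PUSH -6 → [-4, -6]
STORE 2 → [-4]
LOAD 2  → [-4, -6]
DIV     → [0]
DUP     → [0, 0]
SUB     → [0]
PUSH 1  → [0, 1]
SUB     → [-1]
LOAD 2  → [-1, -6]
NEG     → [-1, 6]
POP     → [-1]
NEG     → [1]
NEG     → [-1]
STORE 1 → []
LOAD 2  → [-6]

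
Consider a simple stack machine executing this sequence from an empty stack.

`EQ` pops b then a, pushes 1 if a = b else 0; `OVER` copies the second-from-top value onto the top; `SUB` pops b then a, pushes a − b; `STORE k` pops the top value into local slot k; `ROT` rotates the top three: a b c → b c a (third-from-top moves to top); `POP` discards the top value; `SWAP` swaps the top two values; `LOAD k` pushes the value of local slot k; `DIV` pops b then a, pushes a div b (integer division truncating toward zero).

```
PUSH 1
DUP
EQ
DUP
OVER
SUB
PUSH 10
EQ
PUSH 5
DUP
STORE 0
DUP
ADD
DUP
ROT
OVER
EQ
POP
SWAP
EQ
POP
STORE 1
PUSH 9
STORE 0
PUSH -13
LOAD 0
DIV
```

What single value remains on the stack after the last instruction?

-1

PUSH 1   : [1]
DUP      : [1, 1]
EQ       : [1]
DUP      : [1, 1]
OVER     : [1, 1, 1]
SUB      : [1, 0]
PUSH 10  : [1, 0, 10]
EQ       : [1, 0]
PUSH 5   : [1, 0, 5]
DUP      : [1, 0, 5, 5]
STORE 0  : [1, 0, 5]
DUP      : [1, 0, 5, 5]
ADD      : [1, 0, 10]
DUP      : [1, 0, 10, 10]
ROT      : [1, 10, 10, 0]
OVER     : [1, 10, 10, 0, 10]
EQ       : [1, 10, 10, 0]
POP      : [1, 10, 10]
SWAP     : [1, 10, 10]
EQ       : [1, 1]
POP      : [1]
STORE 1  : []
PUSH 9   : [9]
STORE 0  : []
PUSH -13 : [-13]
LOAD 0   : [-13, 9]
DIV      : [-1]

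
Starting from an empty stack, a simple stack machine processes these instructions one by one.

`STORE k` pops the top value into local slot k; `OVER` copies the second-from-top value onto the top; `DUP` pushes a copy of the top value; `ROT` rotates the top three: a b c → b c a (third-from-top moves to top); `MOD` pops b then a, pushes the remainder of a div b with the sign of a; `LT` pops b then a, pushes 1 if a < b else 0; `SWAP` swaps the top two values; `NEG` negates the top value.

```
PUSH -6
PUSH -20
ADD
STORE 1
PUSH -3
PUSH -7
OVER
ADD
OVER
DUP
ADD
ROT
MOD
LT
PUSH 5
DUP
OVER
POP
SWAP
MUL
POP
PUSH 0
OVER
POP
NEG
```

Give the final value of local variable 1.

PUSH -6  : -6
PUSH -20 : -6 -20
ADD      : -26
STORE 1  : (empty)
PUSH -3  : -3
PUSH -7  : -3 -7
OVER     : -3 -7 -3
ADD      : -3 -10
OVER     : -3 -10 -3
DUP      : -3 -10 -3 -3
ADD      : -3 -10 -6
ROT      : -10 -6 -3
MOD      : -10 0
LT       : 1
PUSH 5   : 1 5
DUP      : 1 5 5
OVER     : 1 5 5 5
POP      : 1 5 5
SWAP     : 1 5 5
MUL      : 1 25
POP      : 1
PUSH 0   : 1 0
OVER     : 1 0 1
POP      : 1 0
NEG      : 1 0

-26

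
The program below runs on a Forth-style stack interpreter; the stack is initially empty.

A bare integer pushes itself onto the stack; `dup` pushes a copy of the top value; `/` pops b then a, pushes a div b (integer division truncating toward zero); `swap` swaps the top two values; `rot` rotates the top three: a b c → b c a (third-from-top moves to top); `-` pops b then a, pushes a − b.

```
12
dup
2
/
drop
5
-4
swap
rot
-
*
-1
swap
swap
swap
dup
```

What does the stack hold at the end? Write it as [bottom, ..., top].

[-1, 28, 28]

12   → 12
dup  → 12 12
2    → 12 12 2
/    → 12 6
drop → 12
5    → 12 5
-4   → 12 5 -4
swap → 12 -4 5
rot  → -4 5 12
-    → -4 -7
*    → 28
-1   → 28 -1
swap → -1 28
swap → 28 -1
swap → -1 28
dup  → -1 28 28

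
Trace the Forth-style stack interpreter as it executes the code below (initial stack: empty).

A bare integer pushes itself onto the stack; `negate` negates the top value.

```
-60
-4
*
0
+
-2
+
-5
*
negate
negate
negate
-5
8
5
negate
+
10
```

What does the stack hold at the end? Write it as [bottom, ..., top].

[1190, -5, 3, 10]

-60    → -60
-4     → -60 -4
*      → 240
0      → 240 0
+      → 240
-2     → 240 -2
+      → 238
-5     → 238 -5
*      → -1190
negate → 1190
negate → -1190
negate → 1190
-5     → 1190 -5
8      → 1190 -5 8
5      → 1190 -5 8 5
negate → 1190 -5 8 -5
+      → 1190 -5 3
10     → 1190 -5 3 10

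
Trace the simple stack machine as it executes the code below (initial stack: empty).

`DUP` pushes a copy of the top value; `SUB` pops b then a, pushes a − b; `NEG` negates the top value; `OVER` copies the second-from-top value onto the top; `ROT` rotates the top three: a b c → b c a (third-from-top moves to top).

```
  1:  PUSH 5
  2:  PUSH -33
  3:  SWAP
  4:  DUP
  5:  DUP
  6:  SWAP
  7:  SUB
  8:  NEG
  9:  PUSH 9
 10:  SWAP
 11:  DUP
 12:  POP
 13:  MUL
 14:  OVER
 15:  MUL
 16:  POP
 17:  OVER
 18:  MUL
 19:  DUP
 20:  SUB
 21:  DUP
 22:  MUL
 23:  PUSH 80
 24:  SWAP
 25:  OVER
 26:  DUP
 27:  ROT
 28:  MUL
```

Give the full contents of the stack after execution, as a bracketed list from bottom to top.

[-33, 80, 80, 0]

PUSH 5    5
PUSH -33  5 -33
SWAP      -33 5
DUP       -33 5 5
DUP       -33 5 5 5
SWAP      -33 5 5 5
SUB       -33 5 0
NEG       -33 5 0
PUSH 9    -33 5 0 9
SWAP      -33 5 9 0
DUP       -33 5 9 0 0
POP       -33 5 9 0
MUL       -33 5 0
OVER      -33 5 0 5
MUL       -33 5 0
POP       -33 5
OVER      -33 5 -33
MUL       -33 -165
DUP       -33 -165 -165
SUB       -33 0
DUP       -33 0 0
MUL       -33 0
PUSH 80   -33 0 80
SWAP      -33 80 0
OVER      -33 80 0 80
DUP       -33 80 0 80 80
ROT       -33 80 80 80 0
MUL       -33 80 80 0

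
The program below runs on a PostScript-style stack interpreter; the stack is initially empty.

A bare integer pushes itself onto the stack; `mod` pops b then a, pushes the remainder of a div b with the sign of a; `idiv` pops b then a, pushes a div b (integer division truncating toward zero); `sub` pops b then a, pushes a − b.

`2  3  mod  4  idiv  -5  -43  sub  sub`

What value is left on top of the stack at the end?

-38

2    → [2]
3    → [2, 3]
mod  → [2]
4    → [2, 4]
idiv → [0]
-5   → [0, -5]
-43  → [0, -5, -43]
sub  → [0, 38]
sub  → [-38]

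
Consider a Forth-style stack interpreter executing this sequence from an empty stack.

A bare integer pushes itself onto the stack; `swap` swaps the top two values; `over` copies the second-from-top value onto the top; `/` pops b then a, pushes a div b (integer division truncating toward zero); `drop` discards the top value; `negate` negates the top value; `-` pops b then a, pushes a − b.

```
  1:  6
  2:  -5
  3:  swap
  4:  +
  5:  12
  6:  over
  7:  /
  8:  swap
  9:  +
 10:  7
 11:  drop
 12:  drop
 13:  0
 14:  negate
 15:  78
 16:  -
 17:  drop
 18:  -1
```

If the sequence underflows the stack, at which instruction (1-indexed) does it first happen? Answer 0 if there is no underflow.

0

6      → [6]
-5     → [6, -5]
swap   → [-5, 6]
+      → [1]
12     → [1, 12]
over   → [1, 12, 1]
/      → [1, 12]
swap   → [12, 1]
+      → [13]
7      → [13, 7]
drop   → [13]
drop   → []
0      → [0]
negate → [0]
78     → [0, 78]
-      → [-78]
drop   → []
-1     → [-1]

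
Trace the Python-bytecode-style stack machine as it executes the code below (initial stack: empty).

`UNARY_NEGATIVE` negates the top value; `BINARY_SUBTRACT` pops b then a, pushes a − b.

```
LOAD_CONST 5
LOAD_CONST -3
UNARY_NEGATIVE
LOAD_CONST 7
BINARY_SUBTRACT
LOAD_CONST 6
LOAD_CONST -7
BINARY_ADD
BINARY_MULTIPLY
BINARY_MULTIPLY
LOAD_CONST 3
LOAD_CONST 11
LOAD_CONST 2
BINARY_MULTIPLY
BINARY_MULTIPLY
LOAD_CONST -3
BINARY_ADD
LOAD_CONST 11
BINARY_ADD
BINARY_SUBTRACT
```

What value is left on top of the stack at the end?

-54

LOAD_CONST 5    -> 5
LOAD_CONST -3   -> 5 -3
UNARY_NEGATIVE  -> 5 3
LOAD_CONST 7    -> 5 3 7
BINARY_SUBTRACT -> 5 -4
LOAD_CONST 6    -> 5 -4 6
LOAD_CONST -7   -> 5 -4 6 -7
BINARY_ADD      -> 5 -4 -1
BINARY_MULTIPLY -> 5 4
BINARY_MULTIPLY -> 20
LOAD_CONST 3    -> 20 3
LOAD_CONST 11   -> 20 3 11
LOAD_CONST 2    -> 20 3 11 2
BINARY_MULTIPLY -> 20 3 22
BINARY_MULTIPLY -> 20 66
LOAD_CONST -3   -> 20 66 -3
BINARY_ADD      -> 20 63
LOAD_CONST 11   -> 20 63 11
BINARY_ADD      -> 20 74
BINARY_SUBTRACT -> -54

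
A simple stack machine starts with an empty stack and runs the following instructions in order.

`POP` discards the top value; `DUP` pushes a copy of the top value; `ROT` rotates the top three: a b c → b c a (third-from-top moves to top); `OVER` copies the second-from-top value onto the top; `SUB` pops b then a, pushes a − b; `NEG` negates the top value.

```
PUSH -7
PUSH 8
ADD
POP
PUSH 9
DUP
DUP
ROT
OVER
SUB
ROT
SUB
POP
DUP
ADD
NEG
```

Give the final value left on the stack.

-18

PUSH -7  -7
PUSH 8   -7 8
ADD      1
POP      (empty)
PUSH 9   9
DUP      9 9
DUP      9 9 9
ROT      9 9 9
OVER     9 9 9 9
SUB      9 9 0
ROT      9 0 9
SUB      9 -9
POP      9
DUP      9 9
ADD      18
NEG      -18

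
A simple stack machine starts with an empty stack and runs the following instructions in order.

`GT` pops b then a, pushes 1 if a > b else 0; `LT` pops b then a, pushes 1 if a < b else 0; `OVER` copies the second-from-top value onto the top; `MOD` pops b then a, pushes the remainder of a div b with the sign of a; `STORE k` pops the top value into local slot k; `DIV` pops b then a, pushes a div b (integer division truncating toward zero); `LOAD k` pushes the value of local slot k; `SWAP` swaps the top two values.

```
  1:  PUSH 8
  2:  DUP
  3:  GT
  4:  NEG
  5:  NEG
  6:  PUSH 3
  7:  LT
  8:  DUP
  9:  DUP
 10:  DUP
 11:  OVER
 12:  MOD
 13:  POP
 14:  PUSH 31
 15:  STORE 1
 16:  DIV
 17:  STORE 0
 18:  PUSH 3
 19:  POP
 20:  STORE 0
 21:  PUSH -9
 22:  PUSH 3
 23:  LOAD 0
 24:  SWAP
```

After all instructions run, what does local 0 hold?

1

PUSH 8   8
DUP      8 8
GT       0
NEG      0
NEG      0
PUSH 3   0 3
LT       1
DUP      1 1
DUP      1 1 1
DUP      1 1 1 1
OVER     1 1 1 1 1
MOD      1 1 1 0
POP      1 1 1
PUSH 31  1 1 1 31
STORE 1  1 1 1
DIV      1 1
STORE 0  1
PUSH 3   1 3
POP      1
STORE 0  (empty)
PUSH -9  -9
PUSH 3   -9 3
LOAD 0   -9 3 1
SWAP     -9 1 3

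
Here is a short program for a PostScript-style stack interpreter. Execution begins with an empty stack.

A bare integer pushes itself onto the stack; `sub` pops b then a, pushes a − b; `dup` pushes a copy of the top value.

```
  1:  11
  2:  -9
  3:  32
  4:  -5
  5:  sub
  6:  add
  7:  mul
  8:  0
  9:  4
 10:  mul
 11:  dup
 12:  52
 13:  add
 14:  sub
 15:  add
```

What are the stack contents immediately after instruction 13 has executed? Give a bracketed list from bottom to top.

11  → 11
-9  → 11 -9
32  → 11 -9 32
-5  → 11 -9 32 -5
sub → 11 -9 37
add → 11 28
mul → 308
0   → 308 0
4   → 308 0 4
mul → 308 0
dup → 308 0 0
52  → 308 0 0 52
add → 308 0 52

[308, 0, 52]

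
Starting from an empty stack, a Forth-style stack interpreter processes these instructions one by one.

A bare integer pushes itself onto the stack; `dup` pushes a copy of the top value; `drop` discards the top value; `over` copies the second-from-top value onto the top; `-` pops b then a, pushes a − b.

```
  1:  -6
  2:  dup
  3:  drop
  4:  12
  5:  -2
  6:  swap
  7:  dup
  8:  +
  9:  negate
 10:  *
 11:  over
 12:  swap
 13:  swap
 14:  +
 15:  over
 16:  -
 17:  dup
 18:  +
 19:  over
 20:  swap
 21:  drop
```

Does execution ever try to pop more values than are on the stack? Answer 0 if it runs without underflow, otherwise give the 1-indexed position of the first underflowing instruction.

-6     : -6
dup    : -6 -6
drop   : -6
12     : -6 12
-2     : -6 12 -2
swap   : -6 -2 12
dup    : -6 -2 12 12
+      : -6 -2 24
negate : -6 -2 -24
*      : -6 48
over   : -6 48 -6
swap   : -6 -6 48
swap   : -6 48 -6
+      : -6 42
over   : -6 42 -6
-      : -6 48
dup    : -6 48 48
+      : -6 96
over   : -6 96 -6
swap   : -6 -6 96
drop   : -6 -6

0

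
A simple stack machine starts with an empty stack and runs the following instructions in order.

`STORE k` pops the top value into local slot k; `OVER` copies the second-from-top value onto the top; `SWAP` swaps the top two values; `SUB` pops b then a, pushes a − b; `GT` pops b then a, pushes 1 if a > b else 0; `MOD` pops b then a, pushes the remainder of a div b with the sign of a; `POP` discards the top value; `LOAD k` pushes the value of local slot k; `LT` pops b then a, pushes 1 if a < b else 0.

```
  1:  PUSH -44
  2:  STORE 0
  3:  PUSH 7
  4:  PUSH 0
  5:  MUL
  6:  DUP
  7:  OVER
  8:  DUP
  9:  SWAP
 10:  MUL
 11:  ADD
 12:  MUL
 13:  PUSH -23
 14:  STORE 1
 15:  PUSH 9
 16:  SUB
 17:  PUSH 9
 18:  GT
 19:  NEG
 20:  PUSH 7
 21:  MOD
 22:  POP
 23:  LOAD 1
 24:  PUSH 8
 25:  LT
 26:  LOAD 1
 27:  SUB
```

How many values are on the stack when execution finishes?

PUSH -44  -44
STORE 0   (empty)
PUSH 7    7
PUSH 0    7 0
MUL       0
DUP       0 0
OVER      0 0 0
DUP       0 0 0 0
SWAP      0 0 0 0
MUL       0 0 0
ADD       0 0
MUL       0
PUSH -23  0 -23
STORE 1   0
PUSH 9    0 9
SUB       -9
PUSH 9    -9 9
GT        0
NEG       0
PUSH 7    0 7
MOD       0
POP       (empty)
LOAD 1    -23
PUSH 8    -23 8
LT        1
LOAD 1    1 -23
SUB       24

1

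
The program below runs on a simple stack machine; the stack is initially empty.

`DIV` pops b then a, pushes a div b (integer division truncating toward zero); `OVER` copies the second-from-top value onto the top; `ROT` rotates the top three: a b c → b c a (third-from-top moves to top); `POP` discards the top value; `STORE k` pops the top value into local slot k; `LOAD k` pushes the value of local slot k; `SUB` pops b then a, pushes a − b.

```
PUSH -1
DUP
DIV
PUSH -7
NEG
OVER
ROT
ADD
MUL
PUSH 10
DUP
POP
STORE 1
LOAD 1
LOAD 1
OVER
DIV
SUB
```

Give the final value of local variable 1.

PUSH -1  -1
DUP      -1 -1
DIV      1
PUSH -7  1 -7
NEG      1 7
OVER     1 7 1
ROT      7 1 1
ADD      7 2
MUL      14
PUSH 10  14 10
DUP      14 10 10
POP      14 10
STORE 1  14
LOAD 1   14 10
LOAD 1   14 10 10
OVER     14 10 10 10
DIV      14 10 1
SUB      14 9

10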